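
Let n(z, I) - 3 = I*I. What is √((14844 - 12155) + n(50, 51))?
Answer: √5293 ≈ 72.753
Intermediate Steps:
n(z, I) = 3 + I² (n(z, I) = 3 + I*I = 3 + I²)
√((14844 - 12155) + n(50, 51)) = √((14844 - 12155) + (3 + 51²)) = √(2689 + (3 + 2601)) = √(2689 + 2604) = √5293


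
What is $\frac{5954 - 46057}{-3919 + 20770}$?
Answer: $- \frac{40103}{16851} \approx -2.3799$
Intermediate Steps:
$\frac{5954 - 46057}{-3919 + 20770} = - \frac{40103}{16851}$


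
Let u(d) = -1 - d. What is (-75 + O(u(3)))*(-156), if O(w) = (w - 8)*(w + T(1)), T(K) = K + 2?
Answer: 9828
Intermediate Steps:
T(K) = 2 + K
O(w) = (-8 + w)*(3 + w) (O(w) = (w - 8)*(w + (2 + 1)) = (-8 + w)*(w + 3) = (-8 + w)*(3 + w))
(-75 + O(u(3)))*(-156) = (-75 + (-24 + (-1 - 1*3)² - 5*(-1 - 1*3)))*(-156) = (-75 + (-24 + (-1 - 3)² - 5*(-1 - 3)))*(-156) = (-75 + (-24 + (-4)² - 5*(-4)))*(-156) = (-75 + (-24 + 16 + 20))*(-156) = (-75 + 12)*(-156) = -63*(-156) = 9828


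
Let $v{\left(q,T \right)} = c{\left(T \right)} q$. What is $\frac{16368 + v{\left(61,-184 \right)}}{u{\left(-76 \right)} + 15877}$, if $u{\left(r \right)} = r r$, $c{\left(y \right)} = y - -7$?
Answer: $\frac{5571}{21653} \approx 0.25729$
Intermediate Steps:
$c{\left(y \right)} = 7 + y$ ($c{\left(y \right)} = y + 7 = 7 + y$)
$u{\left(r \right)} = r^{2}$
$v{\left(q,T \right)} = q \left(7 + T\right)$ ($v{\left(q,T \right)} = \left(7 + T\right) q = q \left(7 + T\right)$)
$\frac{16368 + v{\left(61,-184 \right)}}{u{\left(-76 \right)} + 15877} = \frac{16368 + 61 \left(7 - 184\right)}{\left(-76\right)^{2} + 15877} = \frac{16368 + 61 \left(-177\right)}{5776 + 15877} = \frac{16368 - 10797}{21653} = 5571 \cdot \frac{1}{21653} = \frac{5571}{21653}$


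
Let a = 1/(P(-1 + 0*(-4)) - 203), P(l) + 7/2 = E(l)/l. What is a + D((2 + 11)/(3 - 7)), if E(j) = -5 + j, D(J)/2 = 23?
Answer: 18444/401 ≈ 45.995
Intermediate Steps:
D(J) = 46 (D(J) = 2*23 = 46)
P(l) = -7/2 + (-5 + l)/l
a = -2/401 (a = 1/((-5/2 - 5/(-1 + 0*(-4))) - 203) = 1/((-5/2 - 5/(-1 + 0)) - 203) = 1/((-5/2 - 5/(-1)) - 203) = 1/((-5/2 - 5*(-1)) - 203) = 1/((-5/2 + 5) - 203) = 1/(5/2 - 203) = 1/(-401/2) = -2/401 ≈ -0.0049875)
a + D((2 + 11)/(3 - 7)) = -2/401 + 46 = 18444/401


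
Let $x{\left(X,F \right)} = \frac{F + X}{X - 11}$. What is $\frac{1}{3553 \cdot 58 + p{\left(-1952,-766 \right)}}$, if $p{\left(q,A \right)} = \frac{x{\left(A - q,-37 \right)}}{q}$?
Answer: $\frac{2293600}{472651325251} \approx 4.8526 \cdot 10^{-6}$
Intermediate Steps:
$x{\left(X,F \right)} = \frac{F + X}{-11 + X}$
$p{\left(q,A \right)} = \frac{-37 + A - q}{q \left(-11 + A - q\right)}$ ($p{\left(q,A \right)} = \frac{\frac{1}{-11 + \left(A - q\right)} \left(-37 + \left(A - q\right)\right)}{q} = \frac{\frac{1}{-11 + A - q} \left(-37 + A - q\right)}{q} = \frac{-37 + A - q}{q \left(-11 + A - q\right)}$)
$\frac{1}{3553 \cdot 58 + p{\left(-1952,-766 \right)}} = \frac{1}{3553 \cdot 58 + \frac{37 - 1952 - -766}{\left(-1952\right) \left(11 - 1952 - -766\right)}} = \frac{1}{206074 - \frac{37 - 1952 + 766}{1952 \left(11 - 1952 + 766\right)}} = \frac{1}{206074 - \frac{1}{1952} \frac{1}{-1175} \left(-1149\right)} = \frac{1}{206074 - \left(- \frac{1}{2293600}\right) \left(-1149\right)} = \frac{1}{206074 - \frac{1149}{2293600}} = \frac{1}{\frac{472651325251}{2293600}} = \frac{2293600}{472651325251}$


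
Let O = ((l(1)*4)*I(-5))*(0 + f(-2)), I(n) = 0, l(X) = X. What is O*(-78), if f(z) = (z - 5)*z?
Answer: 0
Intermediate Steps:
f(z) = z*(-5 + z) (f(z) = (-5 + z)*z = z*(-5 + z))
O = 0 (O = ((1*4)*0)*(0 - 2*(-5 - 2)) = (4*0)*(0 - 2*(-7)) = 0*(0 + 14) = 0*14 = 0)
O*(-78) = 0*(-78) = 0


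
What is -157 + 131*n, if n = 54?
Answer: 6917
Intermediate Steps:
-157 + 131*n = -157 + 131*54 = -157 + 7074 = 6917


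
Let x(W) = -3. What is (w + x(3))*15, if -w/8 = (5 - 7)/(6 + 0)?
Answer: -5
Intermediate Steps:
w = 8/3 (w = -8*(5 - 7)/(6 + 0) = -(-16)/6 = -8*(-⅓) = 8/3 ≈ 2.6667)
(w + x(3))*15 = (8/3 - 3)*15 = -⅓*15 = -5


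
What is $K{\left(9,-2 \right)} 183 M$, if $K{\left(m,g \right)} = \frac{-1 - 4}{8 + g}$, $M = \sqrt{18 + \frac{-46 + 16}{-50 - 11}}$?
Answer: $- 5 \sqrt{17202} \approx -655.78$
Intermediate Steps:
$M = \frac{2 \sqrt{17202}}{61}$ ($M = \sqrt{18 - \frac{30}{-61}} = \sqrt{18 - - \frac{30}{61}} = \sqrt{18 + \frac{30}{61}} = \sqrt{\frac{1128}{61}} = \frac{2 \sqrt{17202}}{61} \approx 4.3002$)
$K{\left(m,g \right)} = - \frac{5}{8 + g}$
$K{\left(9,-2 \right)} 183 M = - \frac{5}{8 - 2} \cdot 183 \frac{2 \sqrt{17202}}{61} = - \frac{5}{6} \cdot 183 \frac{2 \sqrt{17202}}{61} = \left(-5\right) \frac{1}{6} \cdot 183 \frac{2 \sqrt{17202}}{61} = \left(- \frac{5}{6}\right) 183 \frac{2 \sqrt{17202}}{61} = - \frac{305 \frac{2 \sqrt{17202}}{61}}{2} = - 5 \sqrt{17202}$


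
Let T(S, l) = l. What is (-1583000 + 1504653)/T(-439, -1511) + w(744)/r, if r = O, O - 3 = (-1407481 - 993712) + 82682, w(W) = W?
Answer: 15137251841/291938799 ≈ 51.851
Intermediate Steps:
O = -2318508 (O = 3 + ((-1407481 - 993712) + 82682) = 3 + (-2401193 + 82682) = 3 - 2318511 = -2318508)
r = -2318508
(-1583000 + 1504653)/T(-439, -1511) + w(744)/r = (-1583000 + 1504653)/(-1511) + 744/(-2318508) = -78347*(-1/1511) + 744*(-1/2318508) = 78347/1511 - 62/193209 = 15137251841/291938799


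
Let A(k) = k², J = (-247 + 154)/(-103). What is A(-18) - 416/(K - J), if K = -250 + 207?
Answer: 753988/2261 ≈ 333.48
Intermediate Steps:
K = -43
J = 93/103 (J = -93*(-1/103) = 93/103 ≈ 0.90291)
A(-18) - 416/(K - J) = (-18)² - 416/(-43 - 1*93/103) = 324 - 416/(-43 - 93/103) = 324 - 416/(-4522/103) = 324 - 103/4522*(-416) = 324 + 21424/2261 = 753988/2261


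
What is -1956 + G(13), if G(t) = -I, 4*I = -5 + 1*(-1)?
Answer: -3909/2 ≈ -1954.5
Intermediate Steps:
I = -3/2 (I = (-5 + 1*(-1))/4 = (-5 - 1)/4 = (¼)*(-6) = -3/2 ≈ -1.5000)
G(t) = 3/2 (G(t) = -1*(-3/2) = 3/2)
-1956 + G(13) = -1956 + 3/2 = -3909/2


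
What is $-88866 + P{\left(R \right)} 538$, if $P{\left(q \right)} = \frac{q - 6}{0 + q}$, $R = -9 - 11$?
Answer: $- \frac{440833}{5} \approx -88167.0$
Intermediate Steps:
$R = -20$ ($R = -9 - 11 = -20$)
$P{\left(q \right)} = \frac{-6 + q}{q}$
$-88866 + P{\left(R \right)} 538 = -88866 + \frac{-6 - 20}{-20} \cdot 538 = -88866 + \left(- \frac{1}{20}\right) \left(-26\right) 538 = -88866 + \frac{13}{10} \cdot 538 = -88866 + \frac{3497}{5} = - \frac{440833}{5}$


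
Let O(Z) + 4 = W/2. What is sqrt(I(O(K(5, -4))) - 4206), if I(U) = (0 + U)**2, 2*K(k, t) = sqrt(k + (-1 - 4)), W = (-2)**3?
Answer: I*sqrt(4142) ≈ 64.358*I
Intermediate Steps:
W = -8
K(k, t) = sqrt(-5 + k)/2 (K(k, t) = sqrt(k + (-1 - 4))/2 = sqrt(k - 5)/2 = sqrt(-5 + k)/2)
O(Z) = -8 (O(Z) = -4 - 8/2 = -4 - 8*1/2 = -4 - 4 = -8)
I(U) = U**2
sqrt(I(O(K(5, -4))) - 4206) = sqrt((-8)**2 - 4206) = sqrt(64 - 4206) = sqrt(-4142) = I*sqrt(4142)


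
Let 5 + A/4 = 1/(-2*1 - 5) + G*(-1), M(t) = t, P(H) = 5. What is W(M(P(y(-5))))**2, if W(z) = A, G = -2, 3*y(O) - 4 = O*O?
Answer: 7744/49 ≈ 158.04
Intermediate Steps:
y(O) = 4/3 + O**2/3 (y(O) = 4/3 + (O*O)/3 = 4/3 + O**2/3)
A = -88/7 (A = -20 + 4*(1/(-2*1 - 5) - 2*(-1)) = -20 + 4*(1/(-2 - 5) + 2) = -20 + 4*(1/(-7) + 2) = -20 + 4*(-1/7 + 2) = -20 + 4*(13/7) = -20 + 52/7 = -88/7 ≈ -12.571)
W(z) = -88/7
W(M(P(y(-5))))**2 = (-88/7)**2 = 7744/49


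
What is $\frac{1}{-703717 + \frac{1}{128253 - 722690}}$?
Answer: $- \frac{594437}{418315422330} \approx -1.421 \cdot 10^{-6}$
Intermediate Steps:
$\frac{1}{-703717 + \frac{1}{128253 - 722690}} = \frac{1}{-703717 + \frac{1}{-594437}} = \frac{1}{-703717 - \frac{1}{594437}} = \frac{1}{- \frac{418315422330}{594437}} = - \frac{594437}{418315422330}$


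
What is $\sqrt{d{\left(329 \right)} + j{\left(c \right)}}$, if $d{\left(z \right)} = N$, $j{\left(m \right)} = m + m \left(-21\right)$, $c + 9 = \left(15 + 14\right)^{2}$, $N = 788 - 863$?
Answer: $i \sqrt{16715} \approx 129.29 i$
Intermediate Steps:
$N = -75$ ($N = 788 - 863 = -75$)
$c = 832$ ($c = -9 + \left(15 + 14\right)^{2} = -9 + 29^{2} = -9 + 841 = 832$)
$j{\left(m \right)} = - 20 m$ ($j{\left(m \right)} = m - 21 m = - 20 m$)
$d{\left(z \right)} = -75$
$\sqrt{d{\left(329 \right)} + j{\left(c \right)}} = \sqrt{-75 - 16640} = \sqrt{-16715} = i \sqrt{16715}$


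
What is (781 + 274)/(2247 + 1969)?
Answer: 1055/4216 ≈ 0.25024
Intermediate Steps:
(781 + 274)/(2247 + 1969) = 1055/4216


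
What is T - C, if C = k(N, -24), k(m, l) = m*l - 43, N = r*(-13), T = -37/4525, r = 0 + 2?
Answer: -2629062/4525 ≈ -581.01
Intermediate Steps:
r = 2
T = -37/4525 (T = -37*1/4525 = -37/4525 ≈ -0.0081768)
N = -26 (N = 2*(-13) = -26)
k(m, l) = -43 + l*m (k(m, l) = l*m - 43 = -43 + l*m)
C = 581 (C = -43 - 24*(-26) = -43 + 624 = 581)
T - C = -37/4525 - 1*581 = -37/4525 - 581 = -2629062/4525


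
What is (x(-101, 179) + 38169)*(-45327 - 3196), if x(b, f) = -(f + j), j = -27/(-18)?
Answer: -3686631971/2 ≈ -1.8433e+9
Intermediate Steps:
j = 3/2 (j = -27*(-1/18) = 3/2 ≈ 1.5000)
x(b, f) = -3/2 - f (x(b, f) = -(f + 3/2) = -(3/2 + f) = -3/2 - f)
(x(-101, 179) + 38169)*(-45327 - 3196) = ((-3/2 - 1*179) + 38169)*(-45327 - 3196) = ((-3/2 - 179) + 38169)*(-48523) = (-361/2 + 38169)*(-48523) = (75977/2)*(-48523) = -3686631971/2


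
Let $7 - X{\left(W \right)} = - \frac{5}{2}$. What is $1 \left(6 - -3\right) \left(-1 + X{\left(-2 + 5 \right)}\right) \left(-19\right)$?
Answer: $- \frac{2907}{2} \approx -1453.5$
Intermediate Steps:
$X{\left(W \right)} = \frac{19}{2}$ ($X{\left(W \right)} = 7 - - \frac{5}{2} = 7 + \frac{5}{2} = \frac{19}{2}$)
$1 \left(6 - -3\right) \left(-1 + X{\left(-2 + 5 \right)}\right) \left(-19\right) = 1 \left(6 - -3\right) \left(-1 + \frac{19}{2}\right) \left(-19\right) = 1 \left(6 + 3\right) \frac{17}{2} \left(-19\right) = 1 \cdot 9 \cdot \frac{17}{2} \left(-19\right) = 9 \cdot \frac{17}{2} \left(-19\right) = \frac{153}{2} \left(-19\right) = - \frac{2907}{2}$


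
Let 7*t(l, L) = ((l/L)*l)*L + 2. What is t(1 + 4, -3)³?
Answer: 19683/343 ≈ 57.385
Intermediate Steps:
t(l, L) = 2/7 + l²/7 (t(l, L) = (((l/L)*l)*L + 2)/7 = ((l²/L)*L + 2)/7 = (l² + 2)/7 = (2 + l²)/7 = 2/7 + l²/7)
t(1 + 4, -3)³ = (2/7 + (1 + 4)²/7)³ = (2/7 + (⅐)*5²)³ = (2/7 + (⅐)*25)³ = (2/7 + 25/7)³ = (27/7)³ = 19683/343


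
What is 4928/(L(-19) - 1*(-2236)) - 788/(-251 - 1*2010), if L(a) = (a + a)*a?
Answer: 396268/196707 ≈ 2.0145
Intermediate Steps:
L(a) = 2*a**2 (L(a) = (2*a)*a = 2*a**2)
4928/(L(-19) - 1*(-2236)) - 788/(-251 - 1*2010) = 4928/(2*(-19)**2 - 1*(-2236)) - 788/(-251 - 1*2010) = 4928/(2*361 + 2236) - 788/(-251 - 2010) = 4928/(722 + 2236) - 788/(-2261) = 4928/2958 - 788*(-1/2261) = 4928*(1/2958) + 788/2261 = 2464/1479 + 788/2261 = 396268/196707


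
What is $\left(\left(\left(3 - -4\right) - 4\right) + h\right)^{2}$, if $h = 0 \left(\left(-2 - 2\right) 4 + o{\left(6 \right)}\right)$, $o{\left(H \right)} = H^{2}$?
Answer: $9$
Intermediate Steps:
$h = 0$ ($h = 0 \left(\left(-2 - 2\right) 4 + 6^{2}\right) = 0 \left(\left(-4\right) 4 + 36\right) = 0 \left(-16 + 36\right) = 0 \cdot 20 = 0$)
$\left(\left(\left(3 - -4\right) - 4\right) + h\right)^{2} = \left(\left(\left(3 - -4\right) - 4\right) + 0\right)^{2} = \left(\left(\left(3 + 4\right) - 4\right) + 0\right)^{2} = \left(\left(7 - 4\right) + 0\right)^{2} = \left(3 + 0\right)^{2} = 3^{2} = 9$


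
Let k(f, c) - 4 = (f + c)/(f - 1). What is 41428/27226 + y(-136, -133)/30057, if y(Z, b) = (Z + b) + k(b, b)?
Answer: 13824786160/9138039349 ≈ 1.5129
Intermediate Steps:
k(f, c) = 4 + (c + f)/(-1 + f) (k(f, c) = 4 + (f + c)/(f - 1) = 4 + (c + f)/(-1 + f))
y(Z, b) = Z + b + (-4 + 6*b)/(-1 + b) (y(Z, b) = (Z + b) + (-4 + b + 5*b)/(-1 + b) = (Z + b) + (-4 + 6*b)/(-1 + b) = Z + b + (-4 + 6*b)/(-1 + b))
41428/27226 + y(-136, -133)/30057 = 41428/27226 + ((-4 + 6*(-133) + (-1 - 133)*(-136 - 133))/(-1 - 133))/30057 = 41428*(1/27226) + ((-4 - 798 - 134*(-269))/(-134))*(1/30057) = 20714/13613 - (-4 - 798 + 36046)/134*(1/30057) = 20714/13613 - 1/134*35244*(1/30057) = 20714/13613 - 17622/67*1/30057 = 20714/13613 - 5874/671273 = 13824786160/9138039349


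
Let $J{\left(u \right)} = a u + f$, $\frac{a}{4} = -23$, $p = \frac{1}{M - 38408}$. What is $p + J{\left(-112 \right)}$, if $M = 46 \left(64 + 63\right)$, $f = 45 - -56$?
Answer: $\frac{338849229}{32566} \approx 10405.0$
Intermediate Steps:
$f = 101$ ($f = 45 + 56 = 101$)
$M = 5842$ ($M = 46 \cdot 127 = 5842$)
$p = - \frac{1}{32566}$ ($p = \frac{1}{5842 - 38408} = \frac{1}{-32566} = - \frac{1}{32566} \approx -3.0707 \cdot 10^{-5}$)
$a = -92$ ($a = 4 \left(-23\right) = -92$)
$J{\left(u \right)} = 101 - 92 u$ ($J{\left(u \right)} = - 92 u + 101 = 101 - 92 u$)
$p + J{\left(-112 \right)} = - \frac{1}{32566} + \left(101 - -10304\right) = - \frac{1}{32566} + \left(101 + 10304\right) = - \frac{1}{32566} + 10405 = \frac{338849229}{32566}$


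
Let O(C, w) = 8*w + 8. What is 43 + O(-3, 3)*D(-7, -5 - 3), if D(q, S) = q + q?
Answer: -405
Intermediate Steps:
D(q, S) = 2*q
O(C, w) = 8 + 8*w
43 + O(-3, 3)*D(-7, -5 - 3) = 43 + (8 + 8*3)*(2*(-7)) = 43 + (8 + 24)*(-14) = 43 + 32*(-14) = 43 - 448 = -405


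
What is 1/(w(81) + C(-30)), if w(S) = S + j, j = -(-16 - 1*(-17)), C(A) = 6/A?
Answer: 5/399 ≈ 0.012531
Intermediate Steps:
j = -1 (j = -(-16 + 17) = -1*1 = -1)
w(S) = -1 + S (w(S) = S - 1 = -1 + S)
1/(w(81) + C(-30)) = 1/((-1 + 81) + 6/(-30)) = 1/(80 + 6*(-1/30)) = 1/(80 - ⅕) = 1/(399/5) = 5/399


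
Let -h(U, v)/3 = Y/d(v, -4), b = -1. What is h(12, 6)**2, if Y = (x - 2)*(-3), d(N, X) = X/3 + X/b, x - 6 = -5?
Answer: 729/64 ≈ 11.391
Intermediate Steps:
x = 1 (x = 6 - 5 = 1)
d(N, X) = -2*X/3 (d(N, X) = X/3 + X/(-1) = X*(1/3) + X*(-1) = X/3 - X = -2*X/3)
Y = 3 (Y = (1 - 2)*(-3) = -1*(-3) = 3)
h(U, v) = -27/8 (h(U, v) = -9/((-2/3*(-4))) = -9/8/3 = -9*3/8 = -3*9/8 = -27/8)
h(12, 6)**2 = (-27/8)**2 = 729/64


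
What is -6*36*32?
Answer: -6912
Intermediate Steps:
-6*36*32 = -216*32 = -6912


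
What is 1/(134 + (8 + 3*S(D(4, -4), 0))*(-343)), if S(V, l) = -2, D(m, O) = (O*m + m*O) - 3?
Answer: -1/552 ≈ -0.0018116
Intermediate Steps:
D(m, O) = -3 + 2*O*m (D(m, O) = (O*m + O*m) - 3 = 2*O*m - 3 = -3 + 2*O*m)
1/(134 + (8 + 3*S(D(4, -4), 0))*(-343)) = 1/(134 + (8 + 3*(-2))*(-343)) = 1/(134 + (8 - 6)*(-343)) = 1/(134 + 2*(-343)) = 1/(134 - 686) = 1/(-552) = -1/552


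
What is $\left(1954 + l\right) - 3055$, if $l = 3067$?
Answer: $1966$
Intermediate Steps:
$\left(1954 + l\right) - 3055 = \left(1954 + 3067\right) - 3055 = 5021 - 3055 = 1966$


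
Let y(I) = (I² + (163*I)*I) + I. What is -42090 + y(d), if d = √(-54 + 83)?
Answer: -37334 + √29 ≈ -37329.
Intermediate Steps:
d = √29 ≈ 5.3852
y(I) = I + 164*I² (y(I) = (I² + 163*I²) + I = 164*I² + I = I + 164*I²)
-42090 + y(d) = -42090 + √29*(1 + 164*√29)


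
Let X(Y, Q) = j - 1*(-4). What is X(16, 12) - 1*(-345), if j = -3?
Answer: 346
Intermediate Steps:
X(Y, Q) = 1 (X(Y, Q) = -3 - 1*(-4) = -3 + 4 = 1)
X(16, 12) - 1*(-345) = 1 - 1*(-345) = 1 + 345 = 346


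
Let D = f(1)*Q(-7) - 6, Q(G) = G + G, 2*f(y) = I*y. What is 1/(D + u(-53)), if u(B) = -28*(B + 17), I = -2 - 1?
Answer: 1/1023 ≈ 0.00097752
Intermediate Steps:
I = -3
u(B) = -476 - 28*B (u(B) = -28*(17 + B) = -476 - 28*B)
f(y) = -3*y/2 (f(y) = (-3*y)/2 = -3*y/2)
Q(G) = 2*G
D = 15 (D = (-3/2*1)*(2*(-7)) - 6 = -3/2*(-14) - 6 = 21 - 6 = 15)
1/(D + u(-53)) = 1/(15 + (-476 - 28*(-53))) = 1/(15 + (-476 + 1484)) = 1/(15 + 1008) = 1/1023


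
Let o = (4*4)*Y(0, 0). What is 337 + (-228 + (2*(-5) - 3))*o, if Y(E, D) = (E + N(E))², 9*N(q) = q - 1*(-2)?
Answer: 11873/81 ≈ 146.58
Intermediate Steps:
N(q) = 2/9 + q/9 (N(q) = (q - 1*(-2))/9 = (q + 2)/9 = (2 + q)/9 = 2/9 + q/9)
Y(E, D) = (2/9 + 10*E/9)² (Y(E, D) = (E + (2/9 + E/9))² = (2/9 + 10*E/9)²)
o = 64/81 (o = (4*4)*(4*(1 + 5*0)²/81) = 16*(4*(1 + 0)²/81) = 16*((4/81)*1²) = 16*((4/81)*1) = 16*(4/81) = 64/81 ≈ 0.79012)
337 + (-228 + (2*(-5) - 3))*o = 337 + (-228 + (2*(-5) - 3))*(64/81) = 337 + (-228 + (-10 - 3))*(64/81) = 337 + (-228 - 13)*(64/81) = 337 - 241*64/81 = 337 - 15424/81 = 11873/81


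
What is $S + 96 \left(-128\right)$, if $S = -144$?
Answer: $-12432$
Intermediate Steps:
$S + 96 \left(-128\right) = -144 + 96 \left(-128\right) = -144 - 12288 = -12432$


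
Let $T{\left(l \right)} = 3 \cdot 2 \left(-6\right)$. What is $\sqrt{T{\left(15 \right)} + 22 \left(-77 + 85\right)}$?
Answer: $2 \sqrt{35} \approx 11.832$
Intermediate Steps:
$T{\left(l \right)} = -36$ ($T{\left(l \right)} = 6 \left(-6\right) = -36$)
$\sqrt{T{\left(15 \right)} + 22 \left(-77 + 85\right)} = \sqrt{-36 + 22 \left(-77 + 85\right)} = \sqrt{-36 + 22 \cdot 8} = \sqrt{-36 + 176} = \sqrt{140} = 2 \sqrt{35}$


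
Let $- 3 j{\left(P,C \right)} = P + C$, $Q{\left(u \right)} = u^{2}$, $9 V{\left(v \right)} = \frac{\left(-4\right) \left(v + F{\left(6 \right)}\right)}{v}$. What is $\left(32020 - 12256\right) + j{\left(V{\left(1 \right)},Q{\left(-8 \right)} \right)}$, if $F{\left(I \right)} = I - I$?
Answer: $\frac{533056}{27} \approx 19743.0$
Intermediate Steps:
$F{\left(I \right)} = 0$
$V{\left(v \right)} = - \frac{4}{9}$ ($V{\left(v \right)} = \frac{- 4 \left(v + 0\right) \frac{1}{v}}{9} = \frac{- 4 v \frac{1}{v}}{9} = \frac{1}{9} \left(-4\right) = - \frac{4}{9}$)
$j{\left(P,C \right)} = - \frac{C}{3} - \frac{P}{3}$ ($j{\left(P,C \right)} = - \frac{P + C}{3} = - \frac{C + P}{3} = - \frac{C}{3} - \frac{P}{3}$)
$\left(32020 - 12256\right) + j{\left(V{\left(1 \right)},Q{\left(-8 \right)} \right)} = \left(32020 - 12256\right) - \left(- \frac{4}{27} + \frac{\left(-8\right)^{2}}{3}\right) = 19764 + \left(\left(- \frac{1}{3}\right) 64 + \frac{4}{27}\right) = 19764 + \left(- \frac{64}{3} + \frac{4}{27}\right) = 19764 - \frac{572}{27} = \frac{533056}{27}$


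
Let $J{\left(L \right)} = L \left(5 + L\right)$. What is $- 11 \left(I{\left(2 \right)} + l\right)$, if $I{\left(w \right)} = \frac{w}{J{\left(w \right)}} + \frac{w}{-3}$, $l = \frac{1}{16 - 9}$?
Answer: $\frac{88}{21} \approx 4.1905$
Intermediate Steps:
$l = \frac{1}{7} \approx 0.14286$
$I{\left(w \right)} = \frac{1}{5 + w} - \frac{w}{3}$ ($I{\left(w \right)} = \frac{w}{w \left(5 + w\right)} + \frac{w}{-3} = w \frac{1}{w \left(5 + w\right)} + w \left(- \frac{1}{3}\right) = \frac{1}{5 + w} - \frac{w}{3}$)
$- 11 \left(I{\left(2 \right)} + l\right) = - 11 \left(\frac{3 - 2 \left(5 + 2\right)}{3 \left(5 + 2\right)} + \frac{1}{7}\right) = - 11 \left(\frac{3 - 2 \cdot 7}{3 \cdot 7} + \frac{1}{7}\right) = - 11 \left(\frac{1}{3} \cdot \frac{1}{7} \left(3 - 14\right) + \frac{1}{7}\right) = - 11 \left(\frac{1}{3} \cdot \frac{1}{7} \left(-11\right) + \frac{1}{7}\right) = - 11 \left(- \frac{11}{21} + \frac{1}{7}\right) = \left(-11\right) \left(- \frac{8}{21}\right) = \frac{88}{21}$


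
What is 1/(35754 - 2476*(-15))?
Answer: 1/72894 ≈ 1.3719e-5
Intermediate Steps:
1/(35754 - 2476*(-15)) = 1/(35754 + 37140) = 1/72894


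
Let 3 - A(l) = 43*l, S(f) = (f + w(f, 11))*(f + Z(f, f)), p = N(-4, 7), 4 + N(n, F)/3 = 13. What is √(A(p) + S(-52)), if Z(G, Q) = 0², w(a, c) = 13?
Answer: √870 ≈ 29.496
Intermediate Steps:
N(n, F) = 27 (N(n, F) = -12 + 3*13 = -12 + 39 = 27)
p = 27
Z(G, Q) = 0
S(f) = f*(13 + f) (S(f) = (f + 13)*(f + 0) = (13 + f)*f = f*(13 + f))
A(l) = 3 - 43*l
√(A(p) + S(-52)) = √((3 - 43*27) - 52*(13 - 52)) = √((3 - 1161) - 52*(-39)) = √(-1158 + 2028) = √870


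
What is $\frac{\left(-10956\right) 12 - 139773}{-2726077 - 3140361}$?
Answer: $\frac{271245}{5866438} \approx 0.046237$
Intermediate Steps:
$\frac{\left(-10956\right) 12 - 139773}{-2726077 - 3140361} = \frac{-131472 - 139773}{-5866438} = \left(-271245\right) \left(- \frac{1}{5866438}\right) = \frac{271245}{5866438}$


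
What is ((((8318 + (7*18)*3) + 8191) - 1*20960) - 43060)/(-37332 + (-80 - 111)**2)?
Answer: 47133/851 ≈ 55.385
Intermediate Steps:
((((8318 + (7*18)*3) + 8191) - 1*20960) - 43060)/(-37332 + (-80 - 111)**2) = ((((8318 + 126*3) + 8191) - 20960) - 43060)/(-37332 + (-191)**2) = ((((8318 + 378) + 8191) - 20960) - 43060)/(-37332 + 36481) = (((8696 + 8191) - 20960) - 43060)/(-851) = ((16887 - 20960) - 43060)*(-1/851) = (-4073 - 43060)*(-1/851) = -47133*(-1/851) = 47133/851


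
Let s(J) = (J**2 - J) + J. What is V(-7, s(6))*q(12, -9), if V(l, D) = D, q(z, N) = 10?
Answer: 360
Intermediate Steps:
s(J) = J**2
V(-7, s(6))*q(12, -9) = 6**2*10 = 36*10 = 360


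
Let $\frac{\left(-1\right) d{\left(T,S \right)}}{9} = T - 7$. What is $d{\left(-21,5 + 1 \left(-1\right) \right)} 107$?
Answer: $26964$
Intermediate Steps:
$d{\left(T,S \right)} = 63 - 9 T$ ($d{\left(T,S \right)} = - 9 \left(T - 7\right) = - 9 \left(-7 + T\right) = 63 - 9 T$)
$d{\left(-21,5 + 1 \left(-1\right) \right)} 107 = \left(63 - -189\right) 107 = \left(63 + 189\right) 107 = 252 \cdot 107 = 26964$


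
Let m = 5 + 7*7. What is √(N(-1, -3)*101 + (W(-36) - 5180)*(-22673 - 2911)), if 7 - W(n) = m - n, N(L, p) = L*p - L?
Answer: 2*√33662249 ≈ 11604.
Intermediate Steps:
N(L, p) = -L + L*p
m = 54 (m = 5 + 49 = 54)
W(n) = -47 + n (W(n) = 7 - (54 - n) = 7 + (-54 + n) = -47 + n)
√(N(-1, -3)*101 + (W(-36) - 5180)*(-22673 - 2911)) = √(-(-1 - 3)*101 + ((-47 - 36) - 5180)*(-22673 - 2911)) = √(-1*(-4)*101 + (-83 - 5180)*(-25584)) = √(4*101 - 5263*(-25584)) = √(404 + 134648592) = √134648996 = 2*√33662249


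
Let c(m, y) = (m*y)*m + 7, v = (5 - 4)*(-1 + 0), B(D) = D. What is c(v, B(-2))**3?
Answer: 125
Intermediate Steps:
v = -1 (v = 1*(-1) = -1)
c(m, y) = 7 + y*m**2 (c(m, y) = y*m**2 + 7 = 7 + y*m**2)
c(v, B(-2))**3 = (7 - 2*(-1)**2)**3 = (7 - 2*1)**3 = (7 - 2)**3 = 5**3 = 125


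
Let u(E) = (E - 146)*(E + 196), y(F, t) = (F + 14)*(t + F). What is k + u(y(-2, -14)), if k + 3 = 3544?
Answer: 2189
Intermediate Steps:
k = 3541 (k = -3 + 3544 = 3541)
y(F, t) = (14 + F)*(F + t)
u(E) = (-146 + E)*(196 + E)
k + u(y(-2, -14)) = 3541 + (-28616 + ((-2)² + 14*(-2) + 14*(-14) - 2*(-14))² + 50*((-2)² + 14*(-2) + 14*(-14) - 2*(-14))) = 3541 + (-28616 + (4 - 28 - 196 + 28)² + 50*(4 - 28 - 196 + 28)) = 3541 + (-28616 + (-192)² + 50*(-192)) = 3541 + (-28616 + 36864 - 9600) = 3541 - 1352 = 2189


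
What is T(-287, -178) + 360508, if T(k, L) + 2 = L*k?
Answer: 411592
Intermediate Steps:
T(k, L) = -2 + L*k
T(-287, -178) + 360508 = (-2 - 178*(-287)) + 360508 = (-2 + 51086) + 360508 = 51084 + 360508 = 411592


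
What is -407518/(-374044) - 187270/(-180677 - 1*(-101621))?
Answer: 209557301/60595128 ≈ 3.4583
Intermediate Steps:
-407518/(-374044) - 187270/(-180677 - 1*(-101621)) = -407518*(-1/374044) - 187270/(-180677 + 101621) = 203759/187022 - 187270/(-79056) = 203759/187022 - 187270*(-1/79056) = 203759/187022 + 1535/648 = 209557301/60595128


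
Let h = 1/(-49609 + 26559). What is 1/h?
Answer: -23050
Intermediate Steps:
h = -1/23050 (h = 1/(-23050) = -1/23050 ≈ -4.3384e-5)
1/h = 1/(-1/23050) = -23050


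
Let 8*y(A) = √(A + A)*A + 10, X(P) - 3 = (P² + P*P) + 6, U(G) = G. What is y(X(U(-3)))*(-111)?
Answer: -555/4 - 8991*√6/8 ≈ -2891.7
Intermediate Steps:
X(P) = 9 + 2*P² (X(P) = 3 + ((P² + P*P) + 6) = 3 + ((P² + P²) + 6) = 3 + (2*P² + 6) = 3 + (6 + 2*P²) = 9 + 2*P²)
y(A) = 5/4 + √2*A^(3/2)/8 (y(A) = (√(A + A)*A + 10)/8 = (√(2*A)*A + 10)/8 = ((√2*√A)*A + 10)/8 = (√2*A^(3/2) + 10)/8 = (10 + √2*A^(3/2))/8 = 5/4 + √2*A^(3/2)/8)
y(X(U(-3)))*(-111) = (5/4 + √2*(9 + 2*(-3)²)^(3/2)/8)*(-111) = (5/4 + √2*(9 + 2*9)^(3/2)/8)*(-111) = (5/4 + √2*(9 + 18)^(3/2)/8)*(-111) = (5/4 + √2*27^(3/2)/8)*(-111) = (5/4 + √2*(81*√3)/8)*(-111) = (5/4 + 81*√6/8)*(-111) = -555/4 - 8991*√6/8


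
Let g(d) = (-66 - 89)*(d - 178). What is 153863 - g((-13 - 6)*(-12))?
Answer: 161613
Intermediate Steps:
g(d) = 27590 - 155*d (g(d) = -155*(-178 + d) = 27590 - 155*d)
153863 - g((-13 - 6)*(-12)) = 153863 - (27590 - 155*(-13 - 6)*(-12)) = 153863 - (27590 - (-2945)*(-12)) = 153863 - (27590 - 155*228) = 153863 - (27590 - 35340) = 153863 - 1*(-7750) = 153863 + 7750 = 161613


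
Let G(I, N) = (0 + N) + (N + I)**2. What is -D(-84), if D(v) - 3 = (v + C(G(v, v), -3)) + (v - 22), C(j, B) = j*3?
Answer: -84233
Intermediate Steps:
G(I, N) = N + (I + N)**2
C(j, B) = 3*j
D(v) = -19 + 5*v + 12*v**2 (D(v) = 3 + ((v + 3*(v + (v + v)**2)) + (v - 22)) = 3 + ((v + 3*(v + (2*v)**2)) + (-22 + v)) = 3 + ((v + 3*(v + 4*v**2)) + (-22 + v)) = 3 + ((v + (3*v + 12*v**2)) + (-22 + v)) = 3 + ((4*v + 12*v**2) + (-22 + v)) = 3 + (-22 + 5*v + 12*v**2) = -19 + 5*v + 12*v**2)
-D(-84) = -(-19 + 5*(-84) + 12*(-84)**2) = -(-19 - 420 + 12*7056) = -(-19 - 420 + 84672) = -1*84233 = -84233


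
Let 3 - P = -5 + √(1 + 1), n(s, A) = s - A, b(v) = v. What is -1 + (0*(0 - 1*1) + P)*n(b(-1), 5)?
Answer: -49 + 6*√2 ≈ -40.515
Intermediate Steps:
P = 8 - √2 (P = 3 - (-5 + √(1 + 1)) = 3 - (-5 + √2) = 3 + (5 - √2) = 8 - √2 ≈ 6.5858)
-1 + (0*(0 - 1*1) + P)*n(b(-1), 5) = -1 + (0*(0 - 1*1) + (8 - √2))*(-1 - 1*5) = -1 + (0*(0 - 1) + (8 - √2))*(-1 - 5) = -1 + (0*(-1) + (8 - √2))*(-6) = -1 + (0 + (8 - √2))*(-6) = -1 + (8 - √2)*(-6) = -1 + (-48 + 6*√2) = -49 + 6*√2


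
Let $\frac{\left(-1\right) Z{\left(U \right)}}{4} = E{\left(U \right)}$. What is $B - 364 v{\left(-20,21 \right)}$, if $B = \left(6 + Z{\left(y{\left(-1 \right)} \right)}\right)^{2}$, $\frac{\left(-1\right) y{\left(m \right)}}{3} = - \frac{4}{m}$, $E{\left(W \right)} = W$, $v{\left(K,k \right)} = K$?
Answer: $10196$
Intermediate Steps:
$y{\left(m \right)} = \frac{12}{m}$ ($y{\left(m \right)} = - 3 \left(- \frac{4}{m}\right) = \frac{12}{m}$)
$Z{\left(U \right)} = - 4 U$
$B = 2916$ ($B = \left(6 - 4 \frac{12}{-1}\right)^{2} = \left(6 - 4 \cdot 12 \left(-1\right)\right)^{2} = \left(6 - -48\right)^{2} = \left(6 + 48\right)^{2} = 54^{2} = 2916$)
$B - 364 v{\left(-20,21 \right)} = 2916 - -7280 = 2916 + 7280 = 10196$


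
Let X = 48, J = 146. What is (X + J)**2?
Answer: 37636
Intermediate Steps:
(X + J)**2 = (48 + 146)**2 = 194**2 = 37636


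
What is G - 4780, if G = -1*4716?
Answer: -9496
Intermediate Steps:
G = -4716
G - 4780 = -4716 - 4780 = -9496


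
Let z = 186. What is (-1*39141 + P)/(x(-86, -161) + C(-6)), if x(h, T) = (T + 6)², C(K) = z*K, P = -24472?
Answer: -63613/22909 ≈ -2.7768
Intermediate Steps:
C(K) = 186*K
x(h, T) = (6 + T)²
(-1*39141 + P)/(x(-86, -161) + C(-6)) = (-1*39141 - 24472)/((6 - 161)² + 186*(-6)) = (-39141 - 24472)/((-155)² - 1116) = -63613/(24025 - 1116) = -63613/22909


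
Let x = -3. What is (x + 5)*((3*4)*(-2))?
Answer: -48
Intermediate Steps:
(x + 5)*((3*4)*(-2)) = (-3 + 5)*((3*4)*(-2)) = 2*(12*(-2)) = 2*(-24) = -48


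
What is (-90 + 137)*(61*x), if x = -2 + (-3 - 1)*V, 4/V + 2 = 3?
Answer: -51606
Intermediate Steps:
V = 4 (V = 4/(-2 + 3) = 4/1 = 4*1 = 4)
x = -18 (x = -2 + (-3 - 1)*4 = -2 - 4*4 = -2 - 16 = -18)
(-90 + 137)*(61*x) = (-90 + 137)*(61*(-18)) = 47*(-1098) = -51606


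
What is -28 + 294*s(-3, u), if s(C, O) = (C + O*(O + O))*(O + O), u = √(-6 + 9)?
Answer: -28 + 1764*√3 ≈ 3027.3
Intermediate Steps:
u = √3 ≈ 1.7320
s(C, O) = 2*O*(C + 2*O²) (s(C, O) = (C + O*(2*O))*(2*O) = (C + 2*O²)*(2*O) = 2*O*(C + 2*O²))
-28 + 294*s(-3, u) = -28 + 294*(2*√3*(-3 + 2*(√3)²)) = -28 + 294*(2*√3*(-3 + 2*3)) = -28 + 294*(2*√3*(-3 + 6)) = -28 + 294*(2*√3*3) = -28 + 294*(6*√3) = -28 + 1764*√3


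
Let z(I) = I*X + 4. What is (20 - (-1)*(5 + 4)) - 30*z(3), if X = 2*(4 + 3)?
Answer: -1351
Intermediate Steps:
X = 14 (X = 2*7 = 14)
z(I) = 4 + 14*I (z(I) = I*14 + 4 = 14*I + 4 = 4 + 14*I)
(20 - (-1)*(5 + 4)) - 30*z(3) = (20 - (-1)*(5 + 4)) - 30*(4 + 14*3) = (20 - (-1)*9) - 30*(4 + 42) = (20 - 1*(-9)) - 30*46 = (20 + 9) - 1380 = 29 - 1380 = -1351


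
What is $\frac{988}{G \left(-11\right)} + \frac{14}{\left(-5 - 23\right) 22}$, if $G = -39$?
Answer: $\frac{301}{132} \approx 2.2803$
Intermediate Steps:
$\frac{988}{G \left(-11\right)} + \frac{14}{\left(-5 - 23\right) 22} = \frac{988}{\left(-39\right) \left(-11\right)} + \frac{14}{\left(-5 - 23\right) 22} = \frac{988}{429} + \frac{14}{\left(-28\right) 22} = 988 \cdot \frac{1}{429} + \frac{14}{-616} = \frac{76}{33} + 14 \left(- \frac{1}{616}\right) = \frac{76}{33} - \frac{1}{44} = \frac{301}{132}$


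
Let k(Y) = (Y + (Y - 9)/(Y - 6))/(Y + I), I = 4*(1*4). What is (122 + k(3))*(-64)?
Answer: -148672/19 ≈ -7824.8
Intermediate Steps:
I = 16 (I = 4*4 = 16)
k(Y) = (Y + (-9 + Y)/(-6 + Y))/(16 + Y) (k(Y) = (Y + (Y - 9)/(Y - 6))/(Y + 16) = (Y + (-9 + Y)/(-6 + Y))/(16 + Y))
(122 + k(3))*(-64) = (122 + (-9 + 3**2 - 5*3)/(-96 + 3**2 + 10*3))*(-64) = (122 + (-9 + 9 - 15)/(-96 + 9 + 30))*(-64) = (122 - 15/(-57))*(-64) = (122 - 1/57*(-15))*(-64) = (122 + 5/19)*(-64) = (2323/19)*(-64) = -148672/19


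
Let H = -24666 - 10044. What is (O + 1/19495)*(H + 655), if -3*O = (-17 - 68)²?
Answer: 137048384956/1671 ≈ 8.2016e+7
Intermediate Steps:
H = -34710
O = -7225/3 (O = -(-17 - 68)²/3 = -⅓*(-85)² = -⅓*7225 = -7225/3 ≈ -2408.3)
(O + 1/19495)*(H + 655) = (-7225/3 + 1/19495)*(-34710 + 655) = (-7225/3 + 1/19495)*(-34055) = -140851372/58485*(-34055) = 137048384956/1671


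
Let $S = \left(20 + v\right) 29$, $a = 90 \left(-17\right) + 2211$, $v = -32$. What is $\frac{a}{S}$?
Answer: $- \frac{227}{116} \approx -1.9569$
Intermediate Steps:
$a = 681$ ($a = -1530 + 2211 = 681$)
$S = -348$ ($S = \left(20 - 32\right) 29 = \left(-12\right) 29 = -348$)
$\frac{a}{S} = \frac{681}{-348} = 681 \left(- \frac{1}{348}\right) = - \frac{227}{116}$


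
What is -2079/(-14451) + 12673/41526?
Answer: 89823359/200030742 ≈ 0.44905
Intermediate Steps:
-2079/(-14451) + 12673/41526 = -2079*(-1/14451) + 12673*(1/41526) = 693/4817 + 12673/41526 = 89823359/200030742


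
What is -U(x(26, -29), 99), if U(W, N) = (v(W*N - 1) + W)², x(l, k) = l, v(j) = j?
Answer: -6754801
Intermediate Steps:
U(W, N) = (-1 + W + N*W)² (U(W, N) = ((W*N - 1) + W)² = ((N*W - 1) + W)² = ((-1 + N*W) + W)² = (-1 + W + N*W)²)
-U(x(26, -29), 99) = -(-1 + 26 + 99*26)² = -(-1 + 26 + 2574)² = -1*2599² = -1*6754801 = -6754801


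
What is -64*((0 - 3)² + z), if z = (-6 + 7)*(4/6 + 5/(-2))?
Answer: -1376/3 ≈ -458.67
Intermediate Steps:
z = -11/6 (z = 1*(4*(⅙) + 5*(-½)) = 1*(⅔ - 5/2) = 1*(-11/6) = -11/6 ≈ -1.8333)
-64*((0 - 3)² + z) = -64*((0 - 3)² - 11/6) = -64*((-3)² - 11/6) = -64*(9 - 11/6) = -64*43/6 = -1376/3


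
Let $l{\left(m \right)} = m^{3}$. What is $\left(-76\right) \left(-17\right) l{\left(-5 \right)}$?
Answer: $-161500$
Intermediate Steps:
$\left(-76\right) \left(-17\right) l{\left(-5 \right)} = \left(-76\right) \left(-17\right) \left(-5\right)^{3} = 1292 \left(-125\right) = -161500$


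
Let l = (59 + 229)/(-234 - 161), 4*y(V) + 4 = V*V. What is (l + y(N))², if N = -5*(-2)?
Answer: 84492864/156025 ≈ 541.53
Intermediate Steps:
N = 10
y(V) = -1 + V²/4 (y(V) = -1 + (V*V)/4 = -1 + V²/4)
l = -288/395 (l = 288/(-395) = 288*(-1/395) = -288/395 ≈ -0.72911)
(l + y(N))² = (-288/395 + (-1 + (¼)*10²))² = (-288/395 + (-1 + (¼)*100))² = (-288/395 + (-1 + 25))² = (-288/395 + 24)² = (9192/395)² = 84492864/156025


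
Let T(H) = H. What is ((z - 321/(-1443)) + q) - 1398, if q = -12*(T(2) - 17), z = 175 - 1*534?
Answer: -758430/481 ≈ -1576.8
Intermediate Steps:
z = -359 (z = 175 - 534 = -359)
q = 180 (q = -12*(2 - 17) = -12*(-15) = 180)
((z - 321/(-1443)) + q) - 1398 = ((-359 - 321/(-1443)) + 180) - 1398 = ((-359 - 321*(-1)/1443) + 180) - 1398 = ((-359 - 1*(-107/481)) + 180) - 1398 = ((-359 + 107/481) + 180) - 1398 = (-172572/481 + 180) - 1398 = -85992/481 - 1398 = -758430/481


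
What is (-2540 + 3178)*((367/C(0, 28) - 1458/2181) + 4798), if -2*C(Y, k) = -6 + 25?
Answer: 41936966236/13813 ≈ 3.0361e+6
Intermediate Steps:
C(Y, k) = -19/2 (C(Y, k) = -(-6 + 25)/2 = -½*19 = -19/2)
(-2540 + 3178)*((367/C(0, 28) - 1458/2181) + 4798) = (-2540 + 3178)*((367/(-19/2) - 1458/2181) + 4798) = 638*((367*(-2/19) - 1458*1/2181) + 4798) = 638*((-734/19 - 486/727) + 4798) = 638*(-542852/13813 + 4798) = 638*(65731922/13813) = 41936966236/13813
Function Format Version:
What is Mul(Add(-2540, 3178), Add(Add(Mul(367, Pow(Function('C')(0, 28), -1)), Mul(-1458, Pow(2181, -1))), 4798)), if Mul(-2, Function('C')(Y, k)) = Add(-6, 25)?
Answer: Rational(41936966236, 13813) ≈ 3.0361e+6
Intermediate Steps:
Function('C')(Y, k) = Rational(-19, 2) (Function('C')(Y, k) = Mul(Rational(-1, 2), Add(-6, 25)) = Mul(Rational(-1, 2), 19) = Rational(-19, 2))
Mul(Add(-2540, 3178), Add(Add(Mul(367, Pow(Function('C')(0, 28), -1)), Mul(-1458, Pow(2181, -1))), 4798)) = Mul(Add(-2540, 3178), Add(Add(Mul(367, Pow(Rational(-19, 2), -1)), Mul(-1458, Pow(2181, -1))), 4798)) = Mul(638, Add(Add(Mul(367, Rational(-2, 19)), Mul(-1458, Rational(1, 2181))), 4798)) = Mul(638, Add(Add(Rational(-734, 19), Rational(-486, 727)), 4798)) = Mul(638, Add(Rational(-542852, 13813), 4798)) = Mul(638, Rational(65731922, 13813)) = Rational(41936966236, 13813)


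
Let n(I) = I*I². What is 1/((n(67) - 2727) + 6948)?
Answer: 1/304984 ≈ 3.2789e-6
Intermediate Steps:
n(I) = I³
1/((n(67) - 2727) + 6948) = 1/((67³ - 2727) + 6948) = 1/((300763 - 2727) + 6948) = 1/(298036 + 6948) = 1/304984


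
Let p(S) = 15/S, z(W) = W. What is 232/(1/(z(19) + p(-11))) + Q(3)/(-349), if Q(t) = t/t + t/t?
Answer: 15707770/3839 ≈ 4091.6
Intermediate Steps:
Q(t) = 2 (Q(t) = 1 + 1 = 2)
232/(1/(z(19) + p(-11))) + Q(3)/(-349) = 232/(1/(19 + 15/(-11))) + 2/(-349) = 232/(1/(19 + 15*(-1/11))) + 2*(-1/349) = 232/(1/(19 - 15/11)) - 2/349 = 232/(1/(194/11)) - 2/349 = 232/(11/194) - 2/349 = 232*(194/11) - 2/349 = 45008/11 - 2/349 = 15707770/3839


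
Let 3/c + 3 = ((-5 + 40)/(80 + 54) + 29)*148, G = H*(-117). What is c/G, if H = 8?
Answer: -67/90465336 ≈ -7.4062e-7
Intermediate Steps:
G = -936 (G = 8*(-117) = -936)
c = 67/96651 (c = 3/(-3 + ((-5 + 40)/(80 + 54) + 29)*148) = 3/(-3 + (35/134 + 29)*148) = 3/(-3 + (3921/134)*148) = 3/(-3 + 290154/67) = 3/(289953/67) = 3*(67/289953) = 67/96651 ≈ 0.00069322)
c/G = (67/96651)/(-936) = (67/96651)*(-1/936) = -67/90465336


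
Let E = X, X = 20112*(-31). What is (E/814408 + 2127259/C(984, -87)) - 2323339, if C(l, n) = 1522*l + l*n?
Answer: -47710442853605923/20535297720 ≈ -2.3233e+6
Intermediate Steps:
X = -623472
E = -623472
(E/814408 + 2127259/C(984, -87)) - 2323339 = (-623472/814408 + 2127259/((984*(1522 - 87)))) - 2323339 = (-623472*1/814408 + 2127259/((984*1435))) - 2323339 = (-77934/101801 + 2127259/1412040) - 2323339 = 15215881157/20535297720 - 2323339 = -47710442853605923/20535297720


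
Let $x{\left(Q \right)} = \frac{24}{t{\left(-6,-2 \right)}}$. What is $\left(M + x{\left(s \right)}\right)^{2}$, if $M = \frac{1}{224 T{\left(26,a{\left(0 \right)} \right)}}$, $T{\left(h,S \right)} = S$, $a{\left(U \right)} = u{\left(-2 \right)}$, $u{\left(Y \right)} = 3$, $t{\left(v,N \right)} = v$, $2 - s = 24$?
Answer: $\frac{7219969}{451584} \approx 15.988$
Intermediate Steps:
$s = -22$ ($s = 2 - 24 = -22$)
$a{\left(U \right)} = 3$
$x{\left(Q \right)} = -4$ ($x{\left(Q \right)} = \frac{24}{-6} = 24 \left(- \frac{1}{6}\right) = -4$)
$M = \frac{1}{672}$ ($M = \frac{1}{224 \cdot 3} = \frac{1}{224} \cdot \frac{1}{3} = \frac{1}{672} \approx 0.0014881$)
$\left(M + x{\left(s \right)}\right)^{2} = \left(\frac{1}{672} - 4\right)^{2} = \left(- \frac{2687}{672}\right)^{2} = \frac{7219969}{451584}$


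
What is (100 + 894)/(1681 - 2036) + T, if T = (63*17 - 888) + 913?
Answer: 5466/5 ≈ 1093.2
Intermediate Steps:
T = 1096 (T = (1071 - 888) + 913 = 183 + 913 = 1096)
(100 + 894)/(1681 - 2036) + T = (100 + 894)/(1681 - 2036) + 1096 = 994/(-355) + 1096 = 994*(-1/355) + 1096 = -14/5 + 1096 = 5466/5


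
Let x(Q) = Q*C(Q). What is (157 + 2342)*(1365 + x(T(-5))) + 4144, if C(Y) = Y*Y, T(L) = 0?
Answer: 3415279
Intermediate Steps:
C(Y) = Y²
x(Q) = Q³ (x(Q) = Q*Q² = Q³)
(157 + 2342)*(1365 + x(T(-5))) + 4144 = (157 + 2342)*(1365 + 0³) + 4144 = 2499*(1365 + 0) + 4144 = 2499*1365 + 4144 = 3411135 + 4144 = 3415279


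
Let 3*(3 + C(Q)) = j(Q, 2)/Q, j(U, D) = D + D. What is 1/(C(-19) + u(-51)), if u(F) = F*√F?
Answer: -9975/431013724 + 165699*I*√51/431013724 ≈ -2.3143e-5 + 0.0027455*I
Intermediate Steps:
j(U, D) = 2*D
C(Q) = -3 + 4/(3*Q) (C(Q) = -3 + ((2*2)/Q)/3 = -3 + (4/Q)/3 = -3 + 4/(3*Q))
u(F) = F^(3/2)
1/(C(-19) + u(-51)) = 1/((-3 + (4/3)/(-19)) + (-51)^(3/2)) = 1/((-3 + (4/3)*(-1/19)) - 51*I*√51) = 1/((-3 - 4/57) - 51*I*√51) = 1/(-175/57 - 51*I*√51)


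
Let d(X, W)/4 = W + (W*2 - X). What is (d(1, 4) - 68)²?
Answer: 576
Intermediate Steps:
d(X, W) = -4*X + 12*W (d(X, W) = 4*(W + (W*2 - X)) = 4*(W + (2*W - X)) = 4*(W + (-X + 2*W)) = 4*(-X + 3*W) = -4*X + 12*W)
(d(1, 4) - 68)² = ((-4*1 + 12*4) - 68)² = ((-4 + 48) - 68)² = (44 - 68)² = (-24)² = 576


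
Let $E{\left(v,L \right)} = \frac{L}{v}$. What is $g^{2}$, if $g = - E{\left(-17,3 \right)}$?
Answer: $\frac{9}{289} \approx 0.031142$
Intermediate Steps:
$g = \frac{3}{17}$ ($g = - \frac{3}{-17} = - \frac{3 \left(-1\right)}{17} = \left(-1\right) \left(- \frac{3}{17}\right) = \frac{3}{17} \approx 0.17647$)
$g^{2} = \left(\frac{3}{17}\right)^{2} = \frac{9}{289}$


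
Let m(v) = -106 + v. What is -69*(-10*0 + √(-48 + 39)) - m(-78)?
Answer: 184 - 207*I ≈ 184.0 - 207.0*I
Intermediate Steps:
-69*(-10*0 + √(-48 + 39)) - m(-78) = -69*(-10*0 + √(-48 + 39)) - (-106 - 78) = -69*(0 + √(-9)) - 1*(-184) = -69*(0 + 3*I) + 184 = -207*I + 184 = 184 - 207*I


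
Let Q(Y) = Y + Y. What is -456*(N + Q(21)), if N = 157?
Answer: -90744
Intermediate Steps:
Q(Y) = 2*Y
-456*(N + Q(21)) = -456*(157 + 2*21) = -456*(157 + 42) = -456*199 = -90744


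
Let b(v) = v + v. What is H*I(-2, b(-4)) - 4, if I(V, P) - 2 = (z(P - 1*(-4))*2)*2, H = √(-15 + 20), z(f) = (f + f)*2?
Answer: -4 - 62*√5 ≈ -142.64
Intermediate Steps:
b(v) = 2*v
z(f) = 4*f (z(f) = (2*f)*2 = 4*f)
H = √5 ≈ 2.2361
I(V, P) = 66 + 16*P (I(V, P) = 2 + ((4*(P - 1*(-4)))*2)*2 = 2 + ((4*(P + 4))*2)*2 = 2 + ((4*(4 + P))*2)*2 = 2 + ((16 + 4*P)*2)*2 = 2 + (32 + 8*P)*2 = 2 + (64 + 16*P) = 66 + 16*P)
H*I(-2, b(-4)) - 4 = √5*(66 + 16*(2*(-4))) - 4 = √5*(66 + 16*(-8)) - 4 = √5*(66 - 128) - 4 = √5*(-62) - 4 = -62*√5 - 4 = -4 - 62*√5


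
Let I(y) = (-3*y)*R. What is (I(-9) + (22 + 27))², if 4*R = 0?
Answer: 2401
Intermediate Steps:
R = 0 (R = (¼)*0 = 0)
I(y) = 0 (I(y) = -3*y*0 = 0)
(I(-9) + (22 + 27))² = (0 + (22 + 27))² = (0 + 49)² = 49² = 2401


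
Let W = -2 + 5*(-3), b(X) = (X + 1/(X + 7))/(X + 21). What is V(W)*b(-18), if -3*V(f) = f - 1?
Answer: -398/11 ≈ -36.182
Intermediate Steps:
b(X) = (X + 1/(7 + X))/(21 + X)
W = -17 (W = -2 - 15 = -17)
V(f) = 1/3 - f/3 (V(f) = -(f - 1)/3 = -(-1 + f)/3 = 1/3 - f/3)
V(W)*b(-18) = (1/3 - 1/3*(-17))*((1 + (-18)**2 + 7*(-18))/(147 + (-18)**2 + 28*(-18))) = (1/3 + 17/3)*((1 + 324 - 126)/(147 + 324 - 504)) = 6*(199/(-33)) = 6*(-1/33*199) = 6*(-199/33) = -398/11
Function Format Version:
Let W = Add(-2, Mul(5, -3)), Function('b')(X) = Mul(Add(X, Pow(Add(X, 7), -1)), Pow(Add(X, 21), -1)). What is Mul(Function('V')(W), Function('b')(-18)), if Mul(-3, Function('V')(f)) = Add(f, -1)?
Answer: Rational(-398, 11) ≈ -36.182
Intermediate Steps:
Function('b')(X) = Mul(Pow(Add(21, X), -1), Add(X, Pow(Add(7, X), -1))) (Function('b')(X) = Mul(Add(X, Pow(Add(7, X), -1)), Pow(Add(21, X), -1)) = Mul(Pow(Add(21, X), -1), Add(X, Pow(Add(7, X), -1))))
W = -17 (W = Add(-2, -15) = -17)
Function('V')(f) = Add(Rational(1, 3), Mul(Rational(-1, 3), f)) (Function('V')(f) = Mul(Rational(-1, 3), Add(f, -1)) = Mul(Rational(-1, 3), Add(-1, f)) = Add(Rational(1, 3), Mul(Rational(-1, 3), f)))
Mul(Function('V')(W), Function('b')(-18)) = Mul(Add(Rational(1, 3), Mul(Rational(-1, 3), -17)), Mul(Pow(Add(147, Pow(-18, 2), Mul(28, -18)), -1), Add(1, Pow(-18, 2), Mul(7, -18)))) = Mul(Add(Rational(1, 3), Rational(17, 3)), Mul(Pow(Add(147, 324, -504), -1), Add(1, 324, -126))) = Mul(6, Mul(Pow(-33, -1), 199)) = Mul(6, Mul(Rational(-1, 33), 199)) = Mul(6, Rational(-199, 33)) = Rational(-398, 11)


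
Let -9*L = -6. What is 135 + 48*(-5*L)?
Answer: -25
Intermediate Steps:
L = ⅔ (L = -⅑*(-6) = ⅔ ≈ 0.66667)
135 + 48*(-5*L) = 135 + 48*(-5*⅔) = 135 + 48*(-10/3) = 135 - 160 = -25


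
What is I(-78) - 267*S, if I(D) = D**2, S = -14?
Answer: 9822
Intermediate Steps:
I(-78) - 267*S = (-78)**2 - 267*(-14) = 6084 - 1*(-3738) = 6084 + 3738 = 9822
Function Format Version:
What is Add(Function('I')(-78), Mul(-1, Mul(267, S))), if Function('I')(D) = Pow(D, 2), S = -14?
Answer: 9822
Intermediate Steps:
Add(Function('I')(-78), Mul(-1, Mul(267, S))) = Add(Pow(-78, 2), Mul(-1, Mul(267, -14))) = Add(6084, Mul(-1, -3738)) = Add(6084, 3738) = 9822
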